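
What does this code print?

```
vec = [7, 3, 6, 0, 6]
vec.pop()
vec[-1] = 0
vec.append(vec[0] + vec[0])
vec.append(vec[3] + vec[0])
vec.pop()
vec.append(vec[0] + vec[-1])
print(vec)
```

[7, 3, 6, 0, 14, 21]

pop() removes 6 → [7, 3, 6, 0]
vec[-1] = 0 → [7, 3, 6, 0]
append vec[0]+vec[0] = 7+7 = 14 → [7, 3, 6, 0, 14]
append vec[3]+vec[0] = 0+7 = 7 → [7, 3, 6, 0, 14, 7]
pop() removes 7 → [7, 3, 6, 0, 14]
append vec[0]+vec[-1] = 7+14 = 21 → [7, 3, 6, 0, 14, 21]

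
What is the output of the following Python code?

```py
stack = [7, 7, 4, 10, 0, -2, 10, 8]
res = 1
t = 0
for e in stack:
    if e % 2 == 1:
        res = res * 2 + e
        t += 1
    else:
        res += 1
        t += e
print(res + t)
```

63

e=7: odd, res = 1*2+7 = 9; t=1
e=7: odd, res = 9*2+7 = 25; t=2
e=4: not odd, res = 25+1 = 26; t=6
e=10: not odd, res = 26+1 = 27; t=16
e=0: not odd, res = 27+1 = 28; t=16
e=-2: not odd, res = 28+1 = 29; t=14
e=10: not odd, res = 29+1 = 30; t=24
e=8: not odd, res = 30+1 = 31; t=32
res+t = 31+32 = 63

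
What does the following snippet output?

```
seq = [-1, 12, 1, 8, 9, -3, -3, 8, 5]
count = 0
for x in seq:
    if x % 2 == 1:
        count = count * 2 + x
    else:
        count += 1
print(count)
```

93

x=-1: odd, count = 0*2+(-1) = -1
x=12: not odd, count = (-1)+1 = 0
x=1: odd, count = 0*2+1 = 1
x=8: not odd, count = 1+1 = 2
x=9: odd, count = 2*2+9 = 13
x=-3: odd, count = 13*2+(-3) = 23
x=-3: odd, count = 23*2+(-3) = 43
x=8: not odd, count = 43+1 = 44
x=5: odd, count = 44*2+5 = 93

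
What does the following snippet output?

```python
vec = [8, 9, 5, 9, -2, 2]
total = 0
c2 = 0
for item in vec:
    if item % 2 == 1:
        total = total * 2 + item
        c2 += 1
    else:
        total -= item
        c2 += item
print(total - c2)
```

-20

item=8: not odd, total = 0-8 = -8; c2=8
item=9: odd, total = (-8)*2+9 = -7; c2=9
item=5: odd, total = (-7)*2+5 = -9; c2=10
item=9: odd, total = (-9)*2+9 = -9; c2=11
item=-2: not odd, total = (-9)-(-2) = -7; c2=9
item=2: not odd, total = (-7)-2 = -9; c2=11
total-c2 = (-9)-11 = -20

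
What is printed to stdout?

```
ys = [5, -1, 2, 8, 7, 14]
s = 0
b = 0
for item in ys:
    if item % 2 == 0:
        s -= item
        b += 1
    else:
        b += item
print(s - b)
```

-38

item=5: not even; b=5
item=-1: not even; b=4
item=2: even, s = 0-2 = -2; b=5
item=8: even, s = (-2)-8 = -10; b=6
item=7: not even; b=13
item=14: even, s = (-10)-14 = -24; b=14
s-b = (-24)-14 = -38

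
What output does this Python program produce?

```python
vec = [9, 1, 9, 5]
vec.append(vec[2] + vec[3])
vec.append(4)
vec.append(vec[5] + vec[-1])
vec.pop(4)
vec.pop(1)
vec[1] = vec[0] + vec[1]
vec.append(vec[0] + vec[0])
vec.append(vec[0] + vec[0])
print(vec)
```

append vec[2]+vec[3] = 9+5 = 14 → [9, 1, 9, 5, 14]
append 4 → [9, 1, 9, 5, 14, 4]
append vec[5]+vec[-1] = 4+4 = 8 → [9, 1, 9, 5, 14, 4, 8]
pop(4) removes 14 → [9, 1, 9, 5, 4, 8]
pop(1) removes 1 → [9, 9, 5, 4, 8]
vec[1] = vec[0]+vec[1] = 9+9 = 18 → [9, 18, 5, 4, 8]
append vec[0]+vec[0] = 9+9 = 18 → [9, 18, 5, 4, 8, 18]
append vec[0]+vec[0] = 9+9 = 18 → [9, 18, 5, 4, 8, 18, 18]

[9, 18, 5, 4, 8, 18, 18]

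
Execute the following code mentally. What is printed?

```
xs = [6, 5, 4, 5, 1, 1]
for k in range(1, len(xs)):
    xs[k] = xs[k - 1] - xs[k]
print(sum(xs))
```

-23

k=1: xs[1] = 6-5 = 1 → [6, 1, 4, 5, 1, 1]
k=2: xs[2] = 1-4 = -3 → [6, 1, -3, 5, 1, 1]
k=3: xs[3] = (-3)-5 = -8 → [6, 1, -3, -8, 1, 1]
k=4: xs[4] = (-8)-1 = -9 → [6, 1, -3, -8, -9, 1]
k=5: xs[5] = (-9)-1 = -10 → [6, 1, -3, -8, -9, -10]
sum = -23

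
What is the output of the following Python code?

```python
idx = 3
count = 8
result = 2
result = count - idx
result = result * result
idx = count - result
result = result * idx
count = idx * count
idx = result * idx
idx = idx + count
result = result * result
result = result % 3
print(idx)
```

7089

result = 8-3 = 5
result = 5*5 = 25
idx = 8-25 = -17
result = 25*(-17) = -425
count = (-17)*8 = -136
idx = (-425)*(-17) = 7225
idx = 7225+(-136) = 7089
result = (-425)*(-425) = 180625
result = 180625%3 = 1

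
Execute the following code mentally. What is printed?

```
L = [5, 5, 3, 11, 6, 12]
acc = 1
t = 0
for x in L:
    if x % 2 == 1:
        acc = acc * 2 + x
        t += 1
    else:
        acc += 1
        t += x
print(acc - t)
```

73

x=5: odd, acc = 1*2+5 = 7; t=1
x=5: odd, acc = 7*2+5 = 19; t=2
x=3: odd, acc = 19*2+3 = 41; t=3
x=11: odd, acc = 41*2+11 = 93; t=4
x=6: not odd, acc = 93+1 = 94; t=10
x=12: not odd, acc = 94+1 = 95; t=22
acc-t = 95-22 = 73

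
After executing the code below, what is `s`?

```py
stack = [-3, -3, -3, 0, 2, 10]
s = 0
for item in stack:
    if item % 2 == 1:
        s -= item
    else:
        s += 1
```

item=-3: odd, s = 0-(-3) = 3
item=-3: odd, s = 3-(-3) = 6
item=-3: odd, s = 6-(-3) = 9
item=0: not odd, s = 9+1 = 10
item=2: not odd, s = 10+1 = 11
item=10: not odd, s = 11+1 = 12

12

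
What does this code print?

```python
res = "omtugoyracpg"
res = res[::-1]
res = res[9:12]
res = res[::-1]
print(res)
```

omt

reverse → 'gpcaryogutmo'
slice [9:12] → 'tmo'
reverse → 'omt'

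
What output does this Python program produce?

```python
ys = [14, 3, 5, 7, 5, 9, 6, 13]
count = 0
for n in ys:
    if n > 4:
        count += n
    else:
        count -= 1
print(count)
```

n=14: >4, count = 0+14 = 14
n=3: not >4, count = 14-1 = 13
n=5: >4, count = 13+5 = 18
n=7: >4, count = 18+7 = 25
n=5: >4, count = 25+5 = 30
n=9: >4, count = 30+9 = 39
n=6: >4, count = 39+6 = 45
n=13: >4, count = 45+13 = 58

58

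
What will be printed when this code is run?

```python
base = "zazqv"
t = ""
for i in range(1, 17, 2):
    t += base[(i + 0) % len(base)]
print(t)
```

aqzzvaqz

i=1: add base[1]='a' → 'a'
i=3: add base[3]='q' → 'aq'
i=5: add base[0]='z' → 'aqz'
i=7: add base[2]='z' → 'aqzz'
i=9: add base[4]='v' → 'aqzzv'
i=11: add base[1]='a' → 'aqzzva'
i=13: add base[3]='q' → 'aqzzvaq'
i=15: add base[0]='z' → 'aqzzvaqz'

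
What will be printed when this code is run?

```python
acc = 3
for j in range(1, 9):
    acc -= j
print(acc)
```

-33

j=1: acc = 3-1 = 2
j=2: acc = 2-2 = 0
j=3: acc = 0-3 = -3
j=4: acc = (-3)-4 = -7
j=5: acc = (-7)-5 = -12
j=6: acc = (-12)-6 = -18
j=7: acc = (-18)-7 = -25
j=8: acc = (-25)-8 = -33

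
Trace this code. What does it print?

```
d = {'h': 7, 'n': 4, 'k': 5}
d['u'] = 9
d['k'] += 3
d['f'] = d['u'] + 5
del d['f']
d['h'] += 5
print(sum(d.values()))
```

33

d['u'] = 9 → {'h': 7, 'n': 4, 'k': 5, 'u': 9}
d['k'] = 5+3 = 8 → {'h': 7, 'n': 4, 'k': 8, 'u': 9}
d['f'] = d['u']+5 = 14 → {'h': 7, 'n': 4, 'k': 8, 'u': 9, 'f': 14}
del 'f' → {'h': 7, 'n': 4, 'k': 8, 'u': 9}
d['h'] = 7+5 = 12 → {'h': 12, 'n': 4, 'k': 8, 'u': 9}
sum of values = 33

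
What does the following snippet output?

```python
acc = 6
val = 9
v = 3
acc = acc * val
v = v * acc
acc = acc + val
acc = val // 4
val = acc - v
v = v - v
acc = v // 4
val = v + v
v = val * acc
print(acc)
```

acc = 6*9 = 54
v = 3*54 = 162
acc = 54+9 = 63
acc = 9//4 = 2
val = 2-162 = -160
v = 162-162 = 0
acc = 0//4 = 0
val = 0+0 = 0
v = 0*0 = 0

0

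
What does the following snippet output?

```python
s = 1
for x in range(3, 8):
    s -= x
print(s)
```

x=3: s = 1-3 = -2
x=4: s = (-2)-4 = -6
x=5: s = (-6)-5 = -11
x=6: s = (-11)-6 = -17
x=7: s = (-17)-7 = -24

-24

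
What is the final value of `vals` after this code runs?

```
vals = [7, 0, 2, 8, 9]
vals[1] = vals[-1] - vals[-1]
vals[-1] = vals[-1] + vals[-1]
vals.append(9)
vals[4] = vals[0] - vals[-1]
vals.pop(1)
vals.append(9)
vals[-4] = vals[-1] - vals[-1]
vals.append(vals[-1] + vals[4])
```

[7, 2, 0, -2, 9, 9, 18]

vals[1] = vals[-1]-vals[-1] = 9-9 = 0 → [7, 0, 2, 8, 9]
vals[-1] = vals[-1]+vals[-1] = 9+9 = 18 → [7, 0, 2, 8, 18]
append 9 → [7, 0, 2, 8, 18, 9]
vals[4] = vals[0]-vals[-1] = 7-9 = -2 → [7, 0, 2, 8, -2, 9]
pop(1) removes 0 → [7, 2, 8, -2, 9]
append 9 → [7, 2, 8, -2, 9, 9]
vals[-4] = vals[-1]-vals[-1] = 9-9 = 0 → [7, 2, 0, -2, 9, 9]
append vals[-1]+vals[4] = 9+9 = 18 → [7, 2, 0, -2, 9, 9, 18]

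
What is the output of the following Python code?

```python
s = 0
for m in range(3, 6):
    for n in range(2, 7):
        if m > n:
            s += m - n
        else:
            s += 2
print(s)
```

28

m=3,n=2: 3>2, s = 0+1 = 1
m=3,n=3: not 3>3, s = 1+2 = 3
m=3,n=4: not 3>4, s = 3+2 = 5
m=3,n=5: not 3>5, s = 5+2 = 7
m=3,n=6: not 3>6, s = 7+2 = 9
m=4,n=2: 4>2, s = 9+2 = 11
m=4,n=3: 4>3, s = 11+1 = 12
m=4,n=4: not 4>4, s = 12+2 = 14
m=4,n=5: not 4>5, s = 14+2 = 16
m=4,n=6: not 4>6, s = 16+2 = 18
m=5,n=2: 5>2, s = 18+3 = 21
m=5,n=3: 5>3, s = 21+2 = 23
m=5,n=4: 5>4, s = 23+1 = 24
m=5,n=5: not 5>5, s = 24+2 = 26
m=5,n=6: not 5>6, s = 26+2 = 28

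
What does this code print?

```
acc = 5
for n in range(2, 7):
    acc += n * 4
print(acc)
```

n=2: acc = 5+2*4 = 13
n=3: acc = 13+3*4 = 25
n=4: acc = 25+4*4 = 41
n=5: acc = 41+5*4 = 61
n=6: acc = 61+6*4 = 85

85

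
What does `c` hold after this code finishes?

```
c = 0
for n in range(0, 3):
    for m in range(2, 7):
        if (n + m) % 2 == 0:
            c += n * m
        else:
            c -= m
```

4

n=0,m=2: even sum, c = 0+0 = 0
n=0,m=3: odd sum, c = 0-3 = -3
n=0,m=4: even sum, c = (-3)+0 = -3
n=0,m=5: odd sum, c = (-3)-5 = -8
n=0,m=6: even sum, c = (-8)+0 = -8
n=1,m=2: odd sum, c = (-8)-2 = -10
n=1,m=3: even sum, c = (-10)+3 = -7
n=1,m=4: odd sum, c = (-7)-4 = -11
n=1,m=5: even sum, c = (-11)+5 = -6
n=1,m=6: odd sum, c = (-6)-6 = -12
n=2,m=2: even sum, c = (-12)+4 = -8
n=2,m=3: odd sum, c = (-8)-3 = -11
n=2,m=4: even sum, c = (-11)+8 = -3
n=2,m=5: odd sum, c = (-3)-5 = -8
n=2,m=6: even sum, c = (-8)+12 = 4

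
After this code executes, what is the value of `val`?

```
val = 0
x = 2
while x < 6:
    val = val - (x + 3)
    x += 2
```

x=2: val = 0-5 = -5
x=4: val = (-5)-7 = -12

-12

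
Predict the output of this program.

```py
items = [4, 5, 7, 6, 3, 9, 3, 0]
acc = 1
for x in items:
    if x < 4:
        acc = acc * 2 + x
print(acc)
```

26

x=4: not <4
x=5: not <4
x=7: not <4
x=6: not <4
x=3: <4, acc = 1*2+3 = 5
x=9: not <4
x=3: <4, acc = 5*2+3 = 13
x=0: <4, acc = 13*2+0 = 26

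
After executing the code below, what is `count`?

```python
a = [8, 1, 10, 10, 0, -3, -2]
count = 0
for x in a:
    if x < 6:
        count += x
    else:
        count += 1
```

-1

x=8: not <6, count = 0+1 = 1
x=1: <6, count = 1+1 = 2
x=10: not <6, count = 2+1 = 3
x=10: not <6, count = 3+1 = 4
x=0: <6, count = 4+0 = 4
x=-3: <6, count = 4+(-3) = 1
x=-2: <6, count = 1+(-2) = -1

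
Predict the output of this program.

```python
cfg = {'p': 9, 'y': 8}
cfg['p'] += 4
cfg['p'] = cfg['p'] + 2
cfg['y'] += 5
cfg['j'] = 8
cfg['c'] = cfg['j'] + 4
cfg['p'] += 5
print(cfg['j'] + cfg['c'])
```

20

cfg['p'] = 9+4 = 13 → {'p': 13, 'y': 8}
cfg['p'] = cfg['p']+2 = 15 → {'p': 15, 'y': 8}
cfg['y'] = 8+5 = 13 → {'p': 15, 'y': 13}
cfg['j'] = 8 → {'p': 15, 'y': 13, 'j': 8}
cfg['c'] = cfg['j']+4 = 12 → {'p': 15, 'y': 13, 'j': 8, 'c': 12}
cfg['p'] = 15+5 = 20 → {'p': 20, 'y': 13, 'j': 8, 'c': 12}
cfg['j']+cfg['c'] = 8+12 = 20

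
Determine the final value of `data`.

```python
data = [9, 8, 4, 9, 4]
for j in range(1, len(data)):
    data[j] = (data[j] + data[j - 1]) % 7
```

j=1: data[1] = (8+9)%7 = 3 → [9, 3, 4, 9, 4]
j=2: data[2] = (4+3)%7 = 0 → [9, 3, 0, 9, 4]
j=3: data[3] = (9+0)%7 = 2 → [9, 3, 0, 2, 4]
j=4: data[4] = (4+2)%7 = 6 → [9, 3, 0, 2, 6]

[9, 3, 0, 2, 6]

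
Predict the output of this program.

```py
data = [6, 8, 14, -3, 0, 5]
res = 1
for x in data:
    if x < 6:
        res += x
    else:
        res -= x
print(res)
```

-25

x=6: not <6, res = 1-6 = -5
x=8: not <6, res = (-5)-8 = -13
x=14: not <6, res = (-13)-14 = -27
x=-3: <6, res = (-27)+(-3) = -30
x=0: <6, res = (-30)+0 = -30
x=5: <6, res = (-30)+5 = -25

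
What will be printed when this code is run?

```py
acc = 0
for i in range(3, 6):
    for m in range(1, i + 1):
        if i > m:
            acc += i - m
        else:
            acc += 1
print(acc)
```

22

i=3,m=1: 3>1, acc = 0+2 = 2
i=3,m=2: 3>2, acc = 2+1 = 3
i=3,m=3: not 3>3, acc = 3+1 = 4
i=4,m=1: 4>1, acc = 4+3 = 7
i=4,m=2: 4>2, acc = 7+2 = 9
i=4,m=3: 4>3, acc = 9+1 = 10
i=4,m=4: not 4>4, acc = 10+1 = 11
i=5,m=1: 5>1, acc = 11+4 = 15
i=5,m=2: 5>2, acc = 15+3 = 18
i=5,m=3: 5>3, acc = 18+2 = 20
i=5,m=4: 5>4, acc = 20+1 = 21
i=5,m=5: not 5>5, acc = 21+1 = 22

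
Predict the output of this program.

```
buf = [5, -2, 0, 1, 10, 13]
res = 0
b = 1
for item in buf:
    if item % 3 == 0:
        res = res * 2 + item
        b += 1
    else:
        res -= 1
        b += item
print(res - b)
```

item=5: not %3==0, res = 0-1 = -1; b=6
item=-2: not %3==0, res = (-1)-1 = -2; b=4
item=0: %3==0, res = (-2)*2+0 = -4; b=5
item=1: not %3==0, res = (-4)-1 = -5; b=6
item=10: not %3==0, res = (-5)-1 = -6; b=16
item=13: not %3==0, res = (-6)-1 = -7; b=29
res-b = (-7)-29 = -36

-36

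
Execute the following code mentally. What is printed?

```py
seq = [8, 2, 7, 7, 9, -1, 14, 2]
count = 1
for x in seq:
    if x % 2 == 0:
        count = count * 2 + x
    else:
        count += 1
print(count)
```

134

x=8: even, count = 1*2+8 = 10
x=2: even, count = 10*2+2 = 22
x=7: not even, count = 22+1 = 23
x=7: not even, count = 23+1 = 24
x=9: not even, count = 24+1 = 25
x=-1: not even, count = 25+1 = 26
x=14: even, count = 26*2+14 = 66
x=2: even, count = 66*2+2 = 134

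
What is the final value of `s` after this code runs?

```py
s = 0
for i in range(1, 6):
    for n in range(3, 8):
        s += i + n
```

200

i=1,n=3: s = 0+4 = 4
i=1,n=4: s = 4+5 = 9
i=1,n=5: s = 9+6 = 15
i=1,n=6: s = 15+7 = 22
i=1,n=7: s = 22+8 = 30
i=2,n=3: s = 30+5 = 35
i=2,n=4: s = 35+6 = 41
i=2,n=5: s = 41+7 = 48
i=2,n=6: s = 48+8 = 56
i=2,n=7: s = 56+9 = 65
i=3,n=3: s = 65+6 = 71
i=3,n=4: s = 71+7 = 78
i=3,n=5: s = 78+8 = 86
i=3,n=6: s = 86+9 = 95
i=3,n=7: s = 95+10 = 105
i=4,n=3: s = 105+7 = 112
i=4,n=4: s = 112+8 = 120
i=4,n=5: s = 120+9 = 129
i=4,n=6: s = 129+10 = 139
i=4,n=7: s = 139+11 = 150
i=5,n=3: s = 150+8 = 158
i=5,n=4: s = 158+9 = 167
i=5,n=5: s = 167+10 = 177
i=5,n=6: s = 177+11 = 188
i=5,n=7: s = 188+12 = 200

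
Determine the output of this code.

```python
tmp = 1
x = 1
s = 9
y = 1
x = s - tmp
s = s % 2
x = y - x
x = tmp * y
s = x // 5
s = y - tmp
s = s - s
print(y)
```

1

x = 9-1 = 8
s = 9%2 = 1
x = 1-8 = -7
x = 1*1 = 1
s = 1//5 = 0
s = 1-1 = 0
s = 0-0 = 0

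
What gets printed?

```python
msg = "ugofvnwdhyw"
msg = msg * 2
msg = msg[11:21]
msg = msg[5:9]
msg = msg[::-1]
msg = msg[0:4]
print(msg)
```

hdwn

repeat ×2 → 'ugofvnwdhywugofvnwdhyw'
slice [11:21] → 'ugofvnwdhy'
slice [5:9] → 'nwdh'
reverse → 'hdwn'
slice [0:4] → 'hdwn'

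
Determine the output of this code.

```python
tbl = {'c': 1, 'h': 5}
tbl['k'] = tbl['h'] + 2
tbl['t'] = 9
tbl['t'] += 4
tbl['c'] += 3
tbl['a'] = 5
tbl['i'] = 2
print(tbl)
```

{'c': 4, 'h': 5, 'k': 7, 't': 13, 'a': 5, 'i': 2}

tbl['k'] = tbl['h']+2 = 7 → {'c': 1, 'h': 5, 'k': 7}
tbl['t'] = 9 → {'c': 1, 'h': 5, 'k': 7, 't': 9}
tbl['t'] = 9+4 = 13 → {'c': 1, 'h': 5, 'k': 7, 't': 13}
tbl['c'] = 1+3 = 4 → {'c': 4, 'h': 5, 'k': 7, 't': 13}
tbl['a'] = 5 → {'c': 4, 'h': 5, 'k': 7, 't': 13, 'a': 5}
tbl['i'] = 2 → {'c': 4, 'h': 5, 'k': 7, 't': 13, 'a': 5, 'i': 2}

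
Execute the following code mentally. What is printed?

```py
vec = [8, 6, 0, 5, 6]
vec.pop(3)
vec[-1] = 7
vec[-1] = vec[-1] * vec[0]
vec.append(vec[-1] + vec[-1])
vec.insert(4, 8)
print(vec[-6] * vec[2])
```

pop(3) removes 5 → [8, 6, 0, 6]
vec[-1] = 7 → [8, 6, 0, 7]
vec[-1] = vec[-1]*vec[0] = 7*8 = 56 → [8, 6, 0, 56]
append vec[-1]+vec[-1] = 56+56 = 112 → [8, 6, 0, 56, 112]
insert 8 at 4 → [8, 6, 0, 56, 8, 112]
vec[-6]*vec[2] = 8*0 = 0

0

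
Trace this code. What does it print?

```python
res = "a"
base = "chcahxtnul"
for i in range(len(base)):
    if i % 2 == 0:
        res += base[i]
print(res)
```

acchtu

i=0: add 'c' → 'ac'
i=1: skip
i=2: add 'c' → 'acc'
i=3: skip
i=4: add 'h' → 'acch'
i=5: skip
i=6: add 't' → 'accht'
i=7: skip
i=8: add 'u' → 'acchtu'
i=9: skip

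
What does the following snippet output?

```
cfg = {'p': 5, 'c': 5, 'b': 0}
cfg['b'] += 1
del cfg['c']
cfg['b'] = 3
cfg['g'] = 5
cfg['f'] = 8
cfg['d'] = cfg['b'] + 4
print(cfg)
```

cfg['b'] = 0+1 = 1 → {'p': 5, 'c': 5, 'b': 1}
del 'c' → {'p': 5, 'b': 1}
cfg['b'] = 3 → {'p': 5, 'b': 3}
cfg['g'] = 5 → {'p': 5, 'b': 3, 'g': 5}
cfg['f'] = 8 → {'p': 5, 'b': 3, 'g': 5, 'f': 8}
cfg['d'] = cfg['b']+4 = 7 → {'p': 5, 'b': 3, 'g': 5, 'f': 8, 'd': 7}

{'p': 5, 'b': 3, 'g': 5, 'f': 8, 'd': 7}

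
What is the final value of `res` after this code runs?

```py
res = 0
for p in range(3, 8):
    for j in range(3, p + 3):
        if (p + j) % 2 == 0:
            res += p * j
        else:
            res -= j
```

p=3,j=3: even sum, res = 0+9 = 9
p=3,j=4: odd sum, res = 9-4 = 5
p=3,j=5: even sum, res = 5+15 = 20
p=4,j=3: odd sum, res = 20-3 = 17
p=4,j=4: even sum, res = 17+16 = 33
p=4,j=5: odd sum, res = 33-5 = 28
p=4,j=6: even sum, res = 28+24 = 52
p=5,j=3: even sum, res = 52+15 = 67
p=5,j=4: odd sum, res = 67-4 = 63
p=5,j=5: even sum, res = 63+25 = 88
p=5,j=6: odd sum, res = 88-6 = 82
p=5,j=7: even sum, res = 82+35 = 117
p=6,j=3: odd sum, res = 117-3 = 114
p=6,j=4: even sum, res = 114+24 = 138
p=6,j=5: odd sum, res = 138-5 = 133
p=6,j=6: even sum, res = 133+36 = 169
p=6,j=7: odd sum, res = 169-7 = 162
p=6,j=8: even sum, res = 162+48 = 210
p=7,j=3: even sum, res = 210+21 = 231
p=7,j=4: odd sum, res = 231-4 = 227
p=7,j=5: even sum, res = 227+35 = 262
p=7,j=6: odd sum, res = 262-6 = 256
p=7,j=7: even sum, res = 256+49 = 305
p=7,j=8: odd sum, res = 305-8 = 297
p=7,j=9: even sum, res = 297+63 = 360

360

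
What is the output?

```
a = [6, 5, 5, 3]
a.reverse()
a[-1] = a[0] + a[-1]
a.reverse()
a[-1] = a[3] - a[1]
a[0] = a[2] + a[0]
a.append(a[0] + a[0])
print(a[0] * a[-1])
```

reverse → [3, 5, 5, 6]
a[-1] = a[0]+a[-1] = 3+6 = 9 → [3, 5, 5, 9]
reverse → [9, 5, 5, 3]
a[-1] = a[3]-a[1] = 3-5 = -2 → [9, 5, 5, -2]
a[0] = a[2]+a[0] = 5+9 = 14 → [14, 5, 5, -2]
append a[0]+a[0] = 14+14 = 28 → [14, 5, 5, -2, 28]
a[0]*a[-1] = 14*28 = 392

392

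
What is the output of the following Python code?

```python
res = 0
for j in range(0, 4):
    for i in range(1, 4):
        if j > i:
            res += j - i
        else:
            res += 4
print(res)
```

j=0,i=1: not 0>1, res = 0+4 = 4
j=0,i=2: not 0>2, res = 4+4 = 8
j=0,i=3: not 0>3, res = 8+4 = 12
j=1,i=1: not 1>1, res = 12+4 = 16
j=1,i=2: not 1>2, res = 16+4 = 20
j=1,i=3: not 1>3, res = 20+4 = 24
j=2,i=1: 2>1, res = 24+1 = 25
j=2,i=2: not 2>2, res = 25+4 = 29
j=2,i=3: not 2>3, res = 29+4 = 33
j=3,i=1: 3>1, res = 33+2 = 35
j=3,i=2: 3>2, res = 35+1 = 36
j=3,i=3: not 3>3, res = 36+4 = 40

40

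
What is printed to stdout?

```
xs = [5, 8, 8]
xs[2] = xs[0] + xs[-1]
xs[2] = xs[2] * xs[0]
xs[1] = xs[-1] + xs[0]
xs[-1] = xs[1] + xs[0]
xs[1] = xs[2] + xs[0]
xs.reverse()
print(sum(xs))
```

160

xs[2] = xs[0]+xs[-1] = 5+8 = 13 → [5, 8, 13]
xs[2] = xs[2]*xs[0] = 13*5 = 65 → [5, 8, 65]
xs[1] = xs[-1]+xs[0] = 65+5 = 70 → [5, 70, 65]
xs[-1] = xs[1]+xs[0] = 70+5 = 75 → [5, 70, 75]
xs[1] = xs[2]+xs[0] = 75+5 = 80 → [5, 80, 75]
reverse → [75, 80, 5]
sum = 160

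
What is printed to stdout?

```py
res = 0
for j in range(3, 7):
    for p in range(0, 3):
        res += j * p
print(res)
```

54

j=3,p=0: res = 0+0 = 0
j=3,p=1: res = 0+3 = 3
j=3,p=2: res = 3+6 = 9
j=4,p=0: res = 9+0 = 9
j=4,p=1: res = 9+4 = 13
j=4,p=2: res = 13+8 = 21
j=5,p=0: res = 21+0 = 21
j=5,p=1: res = 21+5 = 26
j=5,p=2: res = 26+10 = 36
j=6,p=0: res = 36+0 = 36
j=6,p=1: res = 36+6 = 42
j=6,p=2: res = 42+12 = 54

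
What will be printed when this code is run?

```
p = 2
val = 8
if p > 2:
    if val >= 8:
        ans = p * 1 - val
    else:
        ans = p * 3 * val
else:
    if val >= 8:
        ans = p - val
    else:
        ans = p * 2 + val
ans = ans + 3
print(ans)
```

p=2, val=8
p > 2 is False; val >= 8 is True
→ ans = p - val = -6
ans = (-6)+3 = -3

-3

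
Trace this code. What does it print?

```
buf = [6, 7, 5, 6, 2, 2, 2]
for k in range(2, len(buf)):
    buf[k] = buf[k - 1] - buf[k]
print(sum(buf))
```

-13

k=2: buf[2] = 7-5 = 2 → [6, 7, 2, 6, 2, 2, 2]
k=3: buf[3] = 2-6 = -4 → [6, 7, 2, -4, 2, 2, 2]
k=4: buf[4] = (-4)-2 = -6 → [6, 7, 2, -4, -6, 2, 2]
k=5: buf[5] = (-6)-2 = -8 → [6, 7, 2, -4, -6, -8, 2]
k=6: buf[6] = (-8)-2 = -10 → [6, 7, 2, -4, -6, -8, -10]
sum = -13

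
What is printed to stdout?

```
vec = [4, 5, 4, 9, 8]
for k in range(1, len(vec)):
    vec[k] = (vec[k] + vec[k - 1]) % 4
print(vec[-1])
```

2

k=1: vec[1] = (5+4)%4 = 1 → [4, 1, 4, 9, 8]
k=2: vec[2] = (4+1)%4 = 1 → [4, 1, 1, 9, 8]
k=3: vec[3] = (9+1)%4 = 2 → [4, 1, 1, 2, 8]
k=4: vec[4] = (8+2)%4 = 2 → [4, 1, 1, 2, 2]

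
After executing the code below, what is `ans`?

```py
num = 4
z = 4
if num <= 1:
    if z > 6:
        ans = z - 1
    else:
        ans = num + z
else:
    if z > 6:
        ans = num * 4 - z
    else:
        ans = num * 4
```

num=4, z=4
num <= 1 is False; z > 6 is False
→ ans = num * 4 = 16

16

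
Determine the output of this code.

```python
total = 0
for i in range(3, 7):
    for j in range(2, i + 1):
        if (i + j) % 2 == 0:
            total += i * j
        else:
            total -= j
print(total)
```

126

i=3,j=2: odd sum, total = 0-2 = -2
i=3,j=3: even sum, total = (-2)+9 = 7
i=4,j=2: even sum, total = 7+8 = 15
i=4,j=3: odd sum, total = 15-3 = 12
i=4,j=4: even sum, total = 12+16 = 28
i=5,j=2: odd sum, total = 28-2 = 26
i=5,j=3: even sum, total = 26+15 = 41
i=5,j=4: odd sum, total = 41-4 = 37
i=5,j=5: even sum, total = 37+25 = 62
i=6,j=2: even sum, total = 62+12 = 74
i=6,j=3: odd sum, total = 74-3 = 71
i=6,j=4: even sum, total = 71+24 = 95
i=6,j=5: odd sum, total = 95-5 = 90
i=6,j=6: even sum, total = 90+36 = 126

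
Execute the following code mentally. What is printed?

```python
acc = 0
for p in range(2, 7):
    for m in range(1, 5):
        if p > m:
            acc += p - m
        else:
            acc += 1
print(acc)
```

40

p=2,m=1: 2>1, acc = 0+1 = 1
p=2,m=2: not 2>2, acc = 1+1 = 2
p=2,m=3: not 2>3, acc = 2+1 = 3
p=2,m=4: not 2>4, acc = 3+1 = 4
p=3,m=1: 3>1, acc = 4+2 = 6
p=3,m=2: 3>2, acc = 6+1 = 7
p=3,m=3: not 3>3, acc = 7+1 = 8
p=3,m=4: not 3>4, acc = 8+1 = 9
p=4,m=1: 4>1, acc = 9+3 = 12
p=4,m=2: 4>2, acc = 12+2 = 14
p=4,m=3: 4>3, acc = 14+1 = 15
p=4,m=4: not 4>4, acc = 15+1 = 16
p=5,m=1: 5>1, acc = 16+4 = 20
p=5,m=2: 5>2, acc = 20+3 = 23
p=5,m=3: 5>3, acc = 23+2 = 25
p=5,m=4: 5>4, acc = 25+1 = 26
p=6,m=1: 6>1, acc = 26+5 = 31
p=6,m=2: 6>2, acc = 31+4 = 35
p=6,m=3: 6>3, acc = 35+3 = 38
p=6,m=4: 6>4, acc = 38+2 = 40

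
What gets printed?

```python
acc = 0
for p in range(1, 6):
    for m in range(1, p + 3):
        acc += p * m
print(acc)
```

295

p=1,m=1: acc = 0+1 = 1
p=1,m=2: acc = 1+2 = 3
p=1,m=3: acc = 3+3 = 6
p=2,m=1: acc = 6+2 = 8
p=2,m=2: acc = 8+4 = 12
p=2,m=3: acc = 12+6 = 18
p=2,m=4: acc = 18+8 = 26
p=3,m=1: acc = 26+3 = 29
p=3,m=2: acc = 29+6 = 35
p=3,m=3: acc = 35+9 = 44
p=3,m=4: acc = 44+12 = 56
p=3,m=5: acc = 56+15 = 71
p=4,m=1: acc = 71+4 = 75
p=4,m=2: acc = 75+8 = 83
p=4,m=3: acc = 83+12 = 95
p=4,m=4: acc = 95+16 = 111
p=4,m=5: acc = 111+20 = 131
p=4,m=6: acc = 131+24 = 155
p=5,m=1: acc = 155+5 = 160
p=5,m=2: acc = 160+10 = 170
p=5,m=3: acc = 170+15 = 185
p=5,m=4: acc = 185+20 = 205
p=5,m=5: acc = 205+25 = 230
p=5,m=6: acc = 230+30 = 260
p=5,m=7: acc = 260+35 = 295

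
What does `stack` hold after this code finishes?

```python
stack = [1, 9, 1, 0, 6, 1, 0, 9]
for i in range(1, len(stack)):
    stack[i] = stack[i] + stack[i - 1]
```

i=1: stack[1] = 9+1 = 10 → [1, 10, 1, 0, 6, 1, 0, 9]
i=2: stack[2] = 1+10 = 11 → [1, 10, 11, 0, 6, 1, 0, 9]
i=3: stack[3] = 0+11 = 11 → [1, 10, 11, 11, 6, 1, 0, 9]
i=4: stack[4] = 6+11 = 17 → [1, 10, 11, 11, 17, 1, 0, 9]
i=5: stack[5] = 1+17 = 18 → [1, 10, 11, 11, 17, 18, 0, 9]
i=6: stack[6] = 0+18 = 18 → [1, 10, 11, 11, 17, 18, 18, 9]
i=7: stack[7] = 9+18 = 27 → [1, 10, 11, 11, 17, 18, 18, 27]

[1, 10, 11, 11, 17, 18, 18, 27]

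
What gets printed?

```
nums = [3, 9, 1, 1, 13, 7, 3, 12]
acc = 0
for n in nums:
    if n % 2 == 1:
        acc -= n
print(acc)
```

-37

n=3: odd, acc = 0-3 = -3
n=9: odd, acc = (-3)-9 = -12
n=1: odd, acc = (-12)-1 = -13
n=1: odd, acc = (-13)-1 = -14
n=13: odd, acc = (-14)-13 = -27
n=7: odd, acc = (-27)-7 = -34
n=3: odd, acc = (-34)-3 = -37
n=12: not odd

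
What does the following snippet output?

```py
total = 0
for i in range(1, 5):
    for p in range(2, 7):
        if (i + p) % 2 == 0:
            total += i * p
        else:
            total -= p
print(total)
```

64

i=1,p=2: odd sum, total = 0-2 = -2
i=1,p=3: even sum, total = (-2)+3 = 1
i=1,p=4: odd sum, total = 1-4 = -3
i=1,p=5: even sum, total = (-3)+5 = 2
i=1,p=6: odd sum, total = 2-6 = -4
i=2,p=2: even sum, total = (-4)+4 = 0
i=2,p=3: odd sum, total = 0-3 = -3
i=2,p=4: even sum, total = (-3)+8 = 5
i=2,p=5: odd sum, total = 5-5 = 0
i=2,p=6: even sum, total = 0+12 = 12
i=3,p=2: odd sum, total = 12-2 = 10
i=3,p=3: even sum, total = 10+9 = 19
i=3,p=4: odd sum, total = 19-4 = 15
i=3,p=5: even sum, total = 15+15 = 30
i=3,p=6: odd sum, total = 30-6 = 24
i=4,p=2: even sum, total = 24+8 = 32
i=4,p=3: odd sum, total = 32-3 = 29
i=4,p=4: even sum, total = 29+16 = 45
i=4,p=5: odd sum, total = 45-5 = 40
i=4,p=6: even sum, total = 40+24 = 64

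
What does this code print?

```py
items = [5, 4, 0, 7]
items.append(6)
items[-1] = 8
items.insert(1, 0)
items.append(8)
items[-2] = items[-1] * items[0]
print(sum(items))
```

append 6 → [5, 4, 0, 7, 6]
items[-1] = 8 → [5, 4, 0, 7, 8]
insert 0 at 1 → [5, 0, 4, 0, 7, 8]
append 8 → [5, 0, 4, 0, 7, 8, 8]
items[-2] = items[-1]*items[0] = 8*5 = 40 → [5, 0, 4, 0, 7, 40, 8]
sum = 64

64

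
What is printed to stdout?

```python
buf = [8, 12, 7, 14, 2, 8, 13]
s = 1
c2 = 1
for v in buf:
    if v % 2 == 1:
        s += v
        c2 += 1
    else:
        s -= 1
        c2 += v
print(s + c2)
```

63

v=8: not odd, s = 1-1 = 0; c2=9
v=12: not odd, s = 0-1 = -1; c2=21
v=7: odd, s = (-1)+7 = 6; c2=22
v=14: not odd, s = 6-1 = 5; c2=36
v=2: not odd, s = 5-1 = 4; c2=38
v=8: not odd, s = 4-1 = 3; c2=46
v=13: odd, s = 3+13 = 16; c2=47
s+c2 = 16+47 = 63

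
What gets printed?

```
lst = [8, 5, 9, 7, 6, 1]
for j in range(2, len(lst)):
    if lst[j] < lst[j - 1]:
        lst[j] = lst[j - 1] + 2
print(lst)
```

j=2: 9>=5, unchanged → [8, 5, 9, 7, 6, 1]
j=3: 7<9, lst[3] = 9+2 = 11 → [8, 5, 9, 11, 6, 1]
j=4: 6<11, lst[4] = 11+2 = 13 → [8, 5, 9, 11, 13, 1]
j=5: 1<13, lst[5] = 13+2 = 15 → [8, 5, 9, 11, 13, 15]

[8, 5, 9, 11, 13, 15]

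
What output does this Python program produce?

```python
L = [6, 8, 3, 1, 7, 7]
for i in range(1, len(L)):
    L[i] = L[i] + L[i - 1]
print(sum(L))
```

i=1: L[1] = 8+6 = 14 → [6, 14, 3, 1, 7, 7]
i=2: L[2] = 3+14 = 17 → [6, 14, 17, 1, 7, 7]
i=3: L[3] = 1+17 = 18 → [6, 14, 17, 18, 7, 7]
i=4: L[4] = 7+18 = 25 → [6, 14, 17, 18, 25, 7]
i=5: L[5] = 7+25 = 32 → [6, 14, 17, 18, 25, 32]
sum = 112

112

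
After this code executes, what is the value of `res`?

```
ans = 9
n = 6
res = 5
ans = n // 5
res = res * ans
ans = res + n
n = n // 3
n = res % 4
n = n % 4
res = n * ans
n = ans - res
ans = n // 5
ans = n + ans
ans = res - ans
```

ans = 6//5 = 1
res = 5*1 = 5
ans = 5+6 = 11
n = 6//3 = 2
n = 5%4 = 1
n = 1%4 = 1
res = 1*11 = 11
n = 11-11 = 0
ans = 0//5 = 0
ans = 0+0 = 0
ans = 11-0 = 11

11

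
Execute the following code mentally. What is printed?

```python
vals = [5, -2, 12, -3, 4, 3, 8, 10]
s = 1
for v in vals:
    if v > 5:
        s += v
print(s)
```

31

v=5: not >5
v=-2: not >5
v=12: >5, s = 1+12 = 13
v=-3: not >5
v=4: not >5
v=3: not >5
v=8: >5, s = 13+8 = 21
v=10: >5, s = 21+10 = 31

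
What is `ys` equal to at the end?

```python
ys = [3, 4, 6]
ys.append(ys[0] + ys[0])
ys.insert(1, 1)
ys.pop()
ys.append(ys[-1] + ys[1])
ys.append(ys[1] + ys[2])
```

append ys[0]+ys[0] = 3+3 = 6 → [3, 4, 6, 6]
insert 1 at 1 → [3, 1, 4, 6, 6]
pop() removes 6 → [3, 1, 4, 6]
append ys[-1]+ys[1] = 6+1 = 7 → [3, 1, 4, 6, 7]
append ys[1]+ys[2] = 1+4 = 5 → [3, 1, 4, 6, 7, 5]

[3, 1, 4, 6, 7, 5]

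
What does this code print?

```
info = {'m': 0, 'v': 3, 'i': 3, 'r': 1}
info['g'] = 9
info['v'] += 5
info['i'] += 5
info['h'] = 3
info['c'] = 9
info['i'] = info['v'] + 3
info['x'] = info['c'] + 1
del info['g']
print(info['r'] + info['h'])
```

info['g'] = 9 → {'m': 0, 'v': 3, 'i': 3, 'r': 1, 'g': 9}
info['v'] = 3+5 = 8 → {'m': 0, 'v': 8, 'i': 3, 'r': 1, 'g': 9}
info['i'] = 3+5 = 8 → {'m': 0, 'v': 8, 'i': 8, 'r': 1, 'g': 9}
info['h'] = 3 → {'m': 0, 'v': 8, 'i': 8, 'r': 1, 'g': 9, 'h': 3}
info['c'] = 9 → {'m': 0, 'v': 8, 'i': 8, 'r': 1, 'g': 9, 'h': 3, 'c': 9}
info['i'] = info['v']+3 = 11 → {'m': 0, 'v': 8, 'i': 11, 'r': 1, 'g': 9, 'h': 3, 'c': 9}
info['x'] = info['c']+1 = 10 → {'m': 0, 'v': 8, 'i': 11, 'r': 1, 'g': 9, 'h': 3, 'c': 9, 'x': 10}
del 'g' → {'m': 0, 'v': 8, 'i': 11, 'r': 1, 'h': 3, 'c': 9, 'x': 10}
info['r']+info['h'] = 1+3 = 4

4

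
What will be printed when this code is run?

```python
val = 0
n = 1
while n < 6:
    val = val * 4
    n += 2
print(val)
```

n=1: val = 0*4 = 0
n=3: val = 0*4 = 0
n=5: val = 0*4 = 0

0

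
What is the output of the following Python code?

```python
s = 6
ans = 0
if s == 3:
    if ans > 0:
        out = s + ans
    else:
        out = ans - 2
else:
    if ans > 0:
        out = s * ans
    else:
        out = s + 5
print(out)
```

s=6, ans=0
s == 3 is False; ans > 0 is False
→ out = s + 5 = 11

11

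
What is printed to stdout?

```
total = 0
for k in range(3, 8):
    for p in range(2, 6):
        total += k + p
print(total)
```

k=3,p=2: total = 0+5 = 5
k=3,p=3: total = 5+6 = 11
k=3,p=4: total = 11+7 = 18
k=3,p=5: total = 18+8 = 26
k=4,p=2: total = 26+6 = 32
k=4,p=3: total = 32+7 = 39
k=4,p=4: total = 39+8 = 47
k=4,p=5: total = 47+9 = 56
k=5,p=2: total = 56+7 = 63
k=5,p=3: total = 63+8 = 71
k=5,p=4: total = 71+9 = 80
k=5,p=5: total = 80+10 = 90
k=6,p=2: total = 90+8 = 98
k=6,p=3: total = 98+9 = 107
k=6,p=4: total = 107+10 = 117
k=6,p=5: total = 117+11 = 128
k=7,p=2: total = 128+9 = 137
k=7,p=3: total = 137+10 = 147
k=7,p=4: total = 147+11 = 158
k=7,p=5: total = 158+12 = 170

170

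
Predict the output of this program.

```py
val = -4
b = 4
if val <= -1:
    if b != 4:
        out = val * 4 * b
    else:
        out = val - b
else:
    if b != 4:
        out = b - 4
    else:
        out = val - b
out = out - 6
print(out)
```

-14

val=-4, b=4
val <= -1 is True; b != 4 is False
→ out = val - b = -8
out = (-8)-6 = -14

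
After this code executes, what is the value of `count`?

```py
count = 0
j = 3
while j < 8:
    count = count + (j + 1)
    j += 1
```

j=3: count = 0+4 = 4
j=4: count = 4+5 = 9
j=5: count = 9+6 = 15
j=6: count = 15+7 = 22
j=7: count = 22+8 = 30

30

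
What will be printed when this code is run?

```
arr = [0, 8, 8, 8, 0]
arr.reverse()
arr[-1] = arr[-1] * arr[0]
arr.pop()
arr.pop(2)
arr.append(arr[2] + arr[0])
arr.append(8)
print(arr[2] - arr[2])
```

0

reverse → [0, 8, 8, 8, 0]
arr[-1] = arr[-1]*arr[0] = 0*0 = 0 → [0, 8, 8, 8, 0]
pop() removes 0 → [0, 8, 8, 8]
pop(2) removes 8 → [0, 8, 8]
append arr[2]+arr[0] = 8+0 = 8 → [0, 8, 8, 8]
append 8 → [0, 8, 8, 8, 8]
arr[2]-arr[2] = 8-8 = 0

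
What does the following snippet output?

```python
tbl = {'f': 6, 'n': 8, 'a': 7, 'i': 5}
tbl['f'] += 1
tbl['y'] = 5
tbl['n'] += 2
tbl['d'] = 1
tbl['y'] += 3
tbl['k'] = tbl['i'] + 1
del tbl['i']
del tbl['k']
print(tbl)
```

tbl['f'] = 6+1 = 7 → {'f': 7, 'n': 8, 'a': 7, 'i': 5}
tbl['y'] = 5 → {'f': 7, 'n': 8, 'a': 7, 'i': 5, 'y': 5}
tbl['n'] = 8+2 = 10 → {'f': 7, 'n': 10, 'a': 7, 'i': 5, 'y': 5}
tbl['d'] = 1 → {'f': 7, 'n': 10, 'a': 7, 'i': 5, 'y': 5, 'd': 1}
tbl['y'] = 5+3 = 8 → {'f': 7, 'n': 10, 'a': 7, 'i': 5, 'y': 8, 'd': 1}
tbl['k'] = tbl['i']+1 = 6 → {'f': 7, 'n': 10, 'a': 7, 'i': 5, 'y': 8, 'd': 1, 'k': 6}
del 'i' → {'f': 7, 'n': 10, 'a': 7, 'y': 8, 'd': 1, 'k': 6}
del 'k' → {'f': 7, 'n': 10, 'a': 7, 'y': 8, 'd': 1}

{'f': 7, 'n': 10, 'a': 7, 'y': 8, 'd': 1}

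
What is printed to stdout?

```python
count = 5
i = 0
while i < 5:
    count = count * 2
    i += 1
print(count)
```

160

i=0: count = 5*2 = 10
i=1: count = 10*2 = 20
i=2: count = 20*2 = 40
i=3: count = 40*2 = 80
i=4: count = 80*2 = 160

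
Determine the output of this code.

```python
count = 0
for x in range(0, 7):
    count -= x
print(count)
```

-21

x=0: count = 0-0 = 0
x=1: count = 0-1 = -1
x=2: count = (-1)-2 = -3
x=3: count = (-3)-3 = -6
x=4: count = (-6)-4 = -10
x=5: count = (-10)-5 = -15
x=6: count = (-15)-6 = -21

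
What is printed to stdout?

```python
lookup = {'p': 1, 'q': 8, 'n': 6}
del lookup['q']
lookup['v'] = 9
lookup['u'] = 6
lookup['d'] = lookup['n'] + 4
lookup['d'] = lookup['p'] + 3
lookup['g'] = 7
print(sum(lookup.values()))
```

del 'q' → {'p': 1, 'n': 6}
lookup['v'] = 9 → {'p': 1, 'n': 6, 'v': 9}
lookup['u'] = 6 → {'p': 1, 'n': 6, 'v': 9, 'u': 6}
lookup['d'] = lookup['n']+4 = 10 → {'p': 1, 'n': 6, 'v': 9, 'u': 6, 'd': 10}
lookup['d'] = lookup['p']+3 = 4 → {'p': 1, 'n': 6, 'v': 9, 'u': 6, 'd': 4}
lookup['g'] = 7 → {'p': 1, 'n': 6, 'v': 9, 'u': 6, 'd': 4, 'g': 7}
sum of values = 33

33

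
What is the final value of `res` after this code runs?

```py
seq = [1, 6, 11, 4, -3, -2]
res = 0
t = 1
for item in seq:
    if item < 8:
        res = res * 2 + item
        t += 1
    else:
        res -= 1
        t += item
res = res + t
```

81

item=1: <8, res = 0*2+1 = 1; t=2
item=6: <8, res = 1*2+6 = 8; t=3
item=11: not <8, res = 8-1 = 7; t=14
item=4: <8, res = 7*2+4 = 18; t=15
item=-3: <8, res = 18*2+(-3) = 33; t=16
item=-2: <8, res = 33*2+(-2) = 64; t=17
res+t = 64+17 = 81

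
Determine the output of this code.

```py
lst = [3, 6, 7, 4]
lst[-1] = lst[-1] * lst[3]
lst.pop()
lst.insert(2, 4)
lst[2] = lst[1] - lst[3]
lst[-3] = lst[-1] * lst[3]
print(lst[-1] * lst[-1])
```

49

lst[-1] = lst[-1]*lst[3] = 4*4 = 16 → [3, 6, 7, 16]
pop() removes 16 → [3, 6, 7]
insert 4 at 2 → [3, 6, 4, 7]
lst[2] = lst[1]-lst[3] = 6-7 = -1 → [3, 6, -1, 7]
lst[-3] = lst[-1]*lst[3] = 7*7 = 49 → [3, 49, -1, 7]
lst[-1]*lst[-1] = 7*7 = 49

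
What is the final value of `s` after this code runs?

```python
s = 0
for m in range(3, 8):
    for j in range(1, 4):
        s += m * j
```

150

m=3,j=1: s = 0+3 = 3
m=3,j=2: s = 3+6 = 9
m=3,j=3: s = 9+9 = 18
m=4,j=1: s = 18+4 = 22
m=4,j=2: s = 22+8 = 30
m=4,j=3: s = 30+12 = 42
m=5,j=1: s = 42+5 = 47
m=5,j=2: s = 47+10 = 57
m=5,j=3: s = 57+15 = 72
m=6,j=1: s = 72+6 = 78
m=6,j=2: s = 78+12 = 90
m=6,j=3: s = 90+18 = 108
m=7,j=1: s = 108+7 = 115
m=7,j=2: s = 115+14 = 129
m=7,j=3: s = 129+21 = 150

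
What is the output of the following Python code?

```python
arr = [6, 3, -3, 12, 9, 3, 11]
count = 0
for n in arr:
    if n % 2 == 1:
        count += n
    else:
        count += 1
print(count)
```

n=6: not odd, count = 0+1 = 1
n=3: odd, count = 1+3 = 4
n=-3: odd, count = 4+(-3) = 1
n=12: not odd, count = 1+1 = 2
n=9: odd, count = 2+9 = 11
n=3: odd, count = 11+3 = 14
n=11: odd, count = 14+11 = 25

25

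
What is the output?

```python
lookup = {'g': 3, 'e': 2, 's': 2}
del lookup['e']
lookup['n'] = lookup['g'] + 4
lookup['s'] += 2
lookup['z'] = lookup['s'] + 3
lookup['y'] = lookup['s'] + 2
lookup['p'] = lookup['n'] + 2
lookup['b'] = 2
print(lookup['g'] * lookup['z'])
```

del 'e' → {'g': 3, 's': 2}
lookup['n'] = lookup['g']+4 = 7 → {'g': 3, 's': 2, 'n': 7}
lookup['s'] = 2+2 = 4 → {'g': 3, 's': 4, 'n': 7}
lookup['z'] = lookup['s']+3 = 7 → {'g': 3, 's': 4, 'n': 7, 'z': 7}
lookup['y'] = lookup['s']+2 = 6 → {'g': 3, 's': 4, 'n': 7, 'z': 7, 'y': 6}
lookup['p'] = lookup['n']+2 = 9 → {'g': 3, 's': 4, 'n': 7, 'z': 7, 'y': 6, 'p': 9}
lookup['b'] = 2 → {'g': 3, 's': 4, 'n': 7, 'z': 7, 'y': 6, 'p': 9, 'b': 2}
lookup['g']*lookup['z'] = 3*7 = 21

21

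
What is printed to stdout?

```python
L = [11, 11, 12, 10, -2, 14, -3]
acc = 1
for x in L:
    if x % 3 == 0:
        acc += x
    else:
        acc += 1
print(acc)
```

15

x=11: not %3==0, acc = 1+1 = 2
x=11: not %3==0, acc = 2+1 = 3
x=12: %3==0, acc = 3+12 = 15
x=10: not %3==0, acc = 15+1 = 16
x=-2: not %3==0, acc = 16+1 = 17
x=14: not %3==0, acc = 17+1 = 18
x=-3: %3==0, acc = 18+(-3) = 15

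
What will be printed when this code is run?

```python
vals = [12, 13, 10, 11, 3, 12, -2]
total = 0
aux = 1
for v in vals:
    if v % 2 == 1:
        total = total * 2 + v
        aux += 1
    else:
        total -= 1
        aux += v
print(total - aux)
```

27

v=12: not odd, total = 0-1 = -1; aux=13
v=13: odd, total = (-1)*2+13 = 11; aux=14
v=10: not odd, total = 11-1 = 10; aux=24
v=11: odd, total = 10*2+11 = 31; aux=25
v=3: odd, total = 31*2+3 = 65; aux=26
v=12: not odd, total = 65-1 = 64; aux=38
v=-2: not odd, total = 64-1 = 63; aux=36
total-aux = 63-36 = 27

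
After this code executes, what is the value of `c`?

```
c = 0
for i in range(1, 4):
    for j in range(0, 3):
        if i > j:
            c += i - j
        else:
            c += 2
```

16

i=1,j=0: 1>0, c = 0+1 = 1
i=1,j=1: not 1>1, c = 1+2 = 3
i=1,j=2: not 1>2, c = 3+2 = 5
i=2,j=0: 2>0, c = 5+2 = 7
i=2,j=1: 2>1, c = 7+1 = 8
i=2,j=2: not 2>2, c = 8+2 = 10
i=3,j=0: 3>0, c = 10+3 = 13
i=3,j=1: 3>1, c = 13+2 = 15
i=3,j=2: 3>2, c = 15+1 = 16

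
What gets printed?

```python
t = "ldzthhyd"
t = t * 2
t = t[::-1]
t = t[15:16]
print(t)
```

l

repeat ×2 → 'ldzthhydldzthhyd'
reverse → 'dyhhtzdldyhhtzdl'
slice [15:16] → 'l'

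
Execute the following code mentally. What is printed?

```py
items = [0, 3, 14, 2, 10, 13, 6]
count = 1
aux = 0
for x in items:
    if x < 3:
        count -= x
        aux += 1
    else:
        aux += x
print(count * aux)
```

x=0: <3, count = 1-0 = 1; aux=1
x=3: not <3; aux=4
x=14: not <3; aux=18
x=2: <3, count = 1-2 = -1; aux=19
x=10: not <3; aux=29
x=13: not <3; aux=42
x=6: not <3; aux=48
count*aux = (-1)*48 = -48

-48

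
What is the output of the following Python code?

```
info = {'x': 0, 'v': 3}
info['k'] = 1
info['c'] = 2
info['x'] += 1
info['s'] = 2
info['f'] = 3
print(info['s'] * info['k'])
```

info['k'] = 1 → {'x': 0, 'v': 3, 'k': 1}
info['c'] = 2 → {'x': 0, 'v': 3, 'k': 1, 'c': 2}
info['x'] = 0+1 = 1 → {'x': 1, 'v': 3, 'k': 1, 'c': 2}
info['s'] = 2 → {'x': 1, 'v': 3, 'k': 1, 'c': 2, 's': 2}
info['f'] = 3 → {'x': 1, 'v': 3, 'k': 1, 'c': 2, 's': 2, 'f': 3}
info['s']*info['k'] = 2*1 = 2

2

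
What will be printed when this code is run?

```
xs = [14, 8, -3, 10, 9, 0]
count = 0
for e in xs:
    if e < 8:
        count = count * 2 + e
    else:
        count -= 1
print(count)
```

-18

e=14: not <8, count = 0-1 = -1
e=8: not <8, count = (-1)-1 = -2
e=-3: <8, count = (-2)*2+(-3) = -7
e=10: not <8, count = (-7)-1 = -8
e=9: not <8, count = (-8)-1 = -9
e=0: <8, count = (-9)*2+0 = -18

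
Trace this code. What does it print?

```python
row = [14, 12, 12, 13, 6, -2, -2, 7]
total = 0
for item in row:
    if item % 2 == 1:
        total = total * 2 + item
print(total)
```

33

item=14: not odd
item=12: not odd
item=12: not odd
item=13: odd, total = 0*2+13 = 13
item=6: not odd
item=-2: not odd
item=-2: not odd
item=7: odd, total = 13*2+7 = 33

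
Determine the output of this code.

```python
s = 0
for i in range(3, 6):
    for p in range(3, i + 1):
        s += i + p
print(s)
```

i=3,p=3: s = 0+6 = 6
i=4,p=3: s = 6+7 = 13
i=4,p=4: s = 13+8 = 21
i=5,p=3: s = 21+8 = 29
i=5,p=4: s = 29+9 = 38
i=5,p=5: s = 38+10 = 48

48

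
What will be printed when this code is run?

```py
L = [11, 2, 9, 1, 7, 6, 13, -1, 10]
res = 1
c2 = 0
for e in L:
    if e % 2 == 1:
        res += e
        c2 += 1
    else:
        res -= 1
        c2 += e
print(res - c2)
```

e=11: odd, res = 1+11 = 12; c2=1
e=2: not odd, res = 12-1 = 11; c2=3
e=9: odd, res = 11+9 = 20; c2=4
e=1: odd, res = 20+1 = 21; c2=5
e=7: odd, res = 21+7 = 28; c2=6
e=6: not odd, res = 28-1 = 27; c2=12
e=13: odd, res = 27+13 = 40; c2=13
e=-1: odd, res = 40+(-1) = 39; c2=14
e=10: not odd, res = 39-1 = 38; c2=24
res-c2 = 38-24 = 14

14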